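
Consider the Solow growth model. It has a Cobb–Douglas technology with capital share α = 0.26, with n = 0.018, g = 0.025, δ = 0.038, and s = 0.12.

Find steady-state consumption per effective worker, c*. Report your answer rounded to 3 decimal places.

c* = 1.010

In steady state, investment equals break-even investment: s·k^α = (n + g + δ)·k.
Rearranging, k^(1−α) = s / (n + g + δ).
k^0.74 = 0.12 / (0.018 + 0.025 + 0.038) = 0.12 / 0.081 = 1.4815
k* = 1.4815^(1/0.74) ≈ 1.7009
y* = (k*)^α = 1.7009^0.26 ≈ 1.1481
c* = (1 − s)·y* = (1 − 0.12) × 1.1481 ≈ 1.0103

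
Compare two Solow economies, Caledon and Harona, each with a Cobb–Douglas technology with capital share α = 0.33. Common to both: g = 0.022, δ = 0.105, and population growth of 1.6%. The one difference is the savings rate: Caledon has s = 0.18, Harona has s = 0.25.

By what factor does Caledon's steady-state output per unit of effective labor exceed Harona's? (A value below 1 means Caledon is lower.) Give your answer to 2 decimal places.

y*_C / y*_H ≈ 0.85

Steady-state y* = [s/(n + g + δ)]^(α/(1−α)), so the ratio is [ (s_C/(n + g + δ)_C) / (s_H/(n + g + δ)_H) ]^0.4925.
s_C/(n + g + δ)_C = 0.18/0.143 = 1.2587; s_H/(n + g + δ)_H = 0.25/0.143 = 1.7483.
Ratio = (1.2587/1.7483)^0.4925 = 0.7200^0.4925 ≈ 0.8506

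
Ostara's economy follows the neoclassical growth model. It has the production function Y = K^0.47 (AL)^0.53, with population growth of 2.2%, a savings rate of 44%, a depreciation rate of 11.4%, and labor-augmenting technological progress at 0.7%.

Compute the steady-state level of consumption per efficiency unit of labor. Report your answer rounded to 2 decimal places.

c* ≈ 1.52

Steady state requires s·f(k) = (n + g + δ)·k, i.e. s·k^α = (n + g + δ)·k.
Rearranging, k^(1−α) = s / (n + g + δ).
k^0.53 = 0.44 / (0.022 + 0.007 + 0.114) = 0.44 / 0.143 = 3.0769
k* = 3.0769^(1/0.53) ≈ 8.3362
y* = (k*)^α = 8.3362^0.47 ≈ 2.7093
c* = (1 − s)·y* = (1 − 0.44) × 2.7093 ≈ 1.5172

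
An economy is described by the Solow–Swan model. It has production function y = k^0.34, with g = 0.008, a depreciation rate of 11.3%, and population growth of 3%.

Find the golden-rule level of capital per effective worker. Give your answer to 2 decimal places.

k_gold ≈ 3.42

The golden rule sets f'(k) = n + g + δ, i.e. α·k^(α−1) = n + g + δ.
So k^(1−α) = α / (n + g + δ) = 0.34 / 0.151 = 2.2517.
k_gold = 2.2517^(1/0.66) ≈ 3.4206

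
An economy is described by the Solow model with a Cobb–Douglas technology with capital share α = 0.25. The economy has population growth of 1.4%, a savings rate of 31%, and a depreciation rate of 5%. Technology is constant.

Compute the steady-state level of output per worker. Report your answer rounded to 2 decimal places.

In steady state, investment equals break-even investment: s·k^α = (n + δ)·k.
Dividing both sides by k: k^(1−α) = s / (n + δ).
k^0.75 = 0.31 / (0.014 + 0.050) = 0.31 / 0.064 = 4.8438
k* = 4.8438^(1/0.75) ≈ 8.1956
y* = (k*)^α = 8.1956^0.25 ≈ 1.6920

y* = 1.69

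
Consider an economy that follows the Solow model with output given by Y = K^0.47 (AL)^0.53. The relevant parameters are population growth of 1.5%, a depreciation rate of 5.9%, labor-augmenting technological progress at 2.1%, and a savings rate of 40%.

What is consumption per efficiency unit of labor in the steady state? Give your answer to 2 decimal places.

c* = 2.15

At the steady state, Δk = 0, so s·k^α = (n + g + δ)·k.
Rearranging, k^(1−α) = s / (n + g + δ).
k^0.53 = 0.40 / (0.015 + 0.021 + 0.059) = 0.40 / 0.095 = 4.2105
k* = 4.2105^(1/0.53) ≈ 15.0657
y* = (k*)^α = 15.0657^0.47 ≈ 3.5781
c* = (1 − s)·y* = (1 − 0.40) × 3.5781 ≈ 2.1469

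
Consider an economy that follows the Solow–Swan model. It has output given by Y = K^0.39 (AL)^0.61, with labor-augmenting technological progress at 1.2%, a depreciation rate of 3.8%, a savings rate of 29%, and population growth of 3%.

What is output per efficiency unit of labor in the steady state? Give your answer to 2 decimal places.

In steady state, investment equals break-even investment: s·k^α = (n + g + δ)·k.
Rearranging, k^(1−α) = s / (n + g + δ).
k^0.61 = 0.29 / (0.030 + 0.012 + 0.038) = 0.29 / 0.080 = 3.6250
k* = 3.6250^(1/0.61) ≈ 8.2584
y* = (k*)^α = 8.2584^0.39 ≈ 2.2782

y* = 2.28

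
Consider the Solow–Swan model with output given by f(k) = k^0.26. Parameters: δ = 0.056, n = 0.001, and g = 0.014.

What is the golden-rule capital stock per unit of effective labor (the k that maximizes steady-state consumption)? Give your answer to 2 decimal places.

k_gold ≈ 5.78

The golden rule sets f'(k) = n + g + δ, i.e. α·k^(α−1) = n + g + δ.
So k^(1−α) = α / (n + g + δ) = 0.26 / 0.071 = 3.6620.
k_gold = 3.6620^(1/0.74) ≈ 5.7781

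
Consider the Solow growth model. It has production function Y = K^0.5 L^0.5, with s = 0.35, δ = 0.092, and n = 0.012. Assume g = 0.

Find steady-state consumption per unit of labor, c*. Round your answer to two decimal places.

c* = 2.19

Steady state requires s·f(k) = (n + δ)·k, i.e. s·k^α = (n + δ)·k.
Dividing both sides by k: k^(1−α) = s / (n + δ).
k^0.5 = 0.35 / (0.012 + 0.092) = 0.35 / 0.104 = 3.3654
k* = 3.3654^(1/0.5) ≈ 11.3259
y* = (k*)^α = 11.3259^0.5 ≈ 3.3654
c* = (1 − s)·y* = (1 − 0.35) × 3.3654 ≈ 2.1875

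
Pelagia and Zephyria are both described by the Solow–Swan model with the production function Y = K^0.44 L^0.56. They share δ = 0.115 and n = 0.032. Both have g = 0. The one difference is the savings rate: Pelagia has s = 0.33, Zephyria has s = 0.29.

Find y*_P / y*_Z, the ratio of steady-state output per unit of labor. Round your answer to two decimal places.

Steady-state y* = [s/(n + δ)]^(α/(1−α)), so the ratio is [ (s_P/(n + δ)_P) / (s_Z/(n + δ)_Z) ]^0.7857.
s_P/(n + δ)_P = 0.33/0.147 = 2.2449; s_Z/(n + δ)_Z = 0.29/0.147 = 1.9728.
Ratio = (2.2449/1.9728)^0.7857 = 1.1379^0.7857 ≈ 1.1068

ratio ≈ 1.11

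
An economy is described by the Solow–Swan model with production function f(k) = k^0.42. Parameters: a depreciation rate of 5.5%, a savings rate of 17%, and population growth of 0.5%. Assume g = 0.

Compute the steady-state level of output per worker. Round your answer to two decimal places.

y* = 2.13

At the steady state, Δk = 0, so s·k^α = (n + δ)·k.
Dividing both sides by k: k^(1−α) = s / (n + δ).
k^0.58 = 0.17 / (0.005 + 0.055) = 0.17 / 0.060 = 2.8333
k* = 2.8333^(1/0.58) ≈ 6.0230
y* = (k*)^α = 6.0230^0.42 ≈ 2.1258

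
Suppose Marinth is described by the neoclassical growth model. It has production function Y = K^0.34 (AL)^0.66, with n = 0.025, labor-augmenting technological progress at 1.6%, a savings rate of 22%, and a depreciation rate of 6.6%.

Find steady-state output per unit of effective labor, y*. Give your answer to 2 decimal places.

y* = 1.45

Steady state requires s·f(k) = (n + g + δ)·k, i.e. s·k^α = (n + g + δ)·k.
Dividing both sides by k: k^(1−α) = s / (n + g + δ).
k^0.66 = 0.22 / (0.025 + 0.016 + 0.066) = 0.22 / 0.107 = 2.0561
k* = 2.0561^(1/0.66) ≈ 2.9806
y* = (k*)^α = 2.9806^0.34 ≈ 1.4497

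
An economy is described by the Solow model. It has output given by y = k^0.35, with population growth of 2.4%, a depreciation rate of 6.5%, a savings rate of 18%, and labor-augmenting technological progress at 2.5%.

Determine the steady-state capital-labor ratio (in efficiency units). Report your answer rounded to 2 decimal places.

k* = 2.02

Steady state requires s·f(k) = (n + g + δ)·k, i.e. s·k^α = (n + g + δ)·k.
Rearranging, k^(1−α) = s / (n + g + δ).
k^0.65 = 0.18 / (0.024 + 0.025 + 0.065) = 0.18 / 0.114 = 1.5789
k* = 1.5789^(1/0.65) ≈ 2.0191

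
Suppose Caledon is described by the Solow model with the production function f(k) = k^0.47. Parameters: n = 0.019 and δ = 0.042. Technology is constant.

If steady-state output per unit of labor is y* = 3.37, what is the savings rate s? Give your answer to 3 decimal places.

Steady state requires s·f(k) = (n + δ)·k, i.e. s·k^α = (n + δ)·k.
Since y* = [s/(n + δ)]^(α/(1−α)), we have s/(n + δ) = (y*)^((1−α)/α) = 3.37^1.1277 = 3.9356.
Therefore s = 3.9356 × (n + δ) = 3.9356 × 0.061 = 0.2401.

s ≈ 0.240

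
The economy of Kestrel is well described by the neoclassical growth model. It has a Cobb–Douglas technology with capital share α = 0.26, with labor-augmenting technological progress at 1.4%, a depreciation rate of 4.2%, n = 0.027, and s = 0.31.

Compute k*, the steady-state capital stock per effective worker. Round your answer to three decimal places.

k* = 5.934

Steady state requires s·f(k) = (n + g + δ)·k, i.e. s·k^α = (n + g + δ)·k.
Rearranging, k^(1−α) = s / (n + g + δ).
k^0.74 = 0.31 / (0.027 + 0.014 + 0.042) = 0.31 / 0.083 = 3.7349
k* = 3.7349^(1/0.74) ≈ 5.9340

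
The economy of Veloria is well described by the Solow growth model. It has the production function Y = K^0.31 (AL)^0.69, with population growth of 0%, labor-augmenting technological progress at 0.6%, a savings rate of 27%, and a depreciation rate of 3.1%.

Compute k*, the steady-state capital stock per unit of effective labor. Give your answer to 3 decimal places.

Steady state requires s·f(k) = (n + g + δ)·k, i.e. s·k^α = (n + g + δ)·k.
Dividing both sides by k: k^(1−α) = s / (n + g + δ).
k^0.69 = 0.27 / (0.000 + 0.006 + 0.031) = 0.27 / 0.037 = 7.2973
k* = 7.2973^(1/0.69) ≈ 17.8221

k* = 17.822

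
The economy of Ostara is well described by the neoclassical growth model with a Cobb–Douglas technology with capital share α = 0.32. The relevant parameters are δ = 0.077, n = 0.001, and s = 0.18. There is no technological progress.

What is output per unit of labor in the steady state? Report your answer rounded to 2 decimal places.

In steady state, investment equals break-even investment: s·k^α = (n + δ)·k.
Dividing both sides by k: k^(1−α) = s / (n + δ).
k^0.68 = 0.18 / (0.001 + 0.077) = 0.18 / 0.078 = 2.3077
k* = 2.3077^(1/0.68) ≈ 3.4205
y* = (k*)^α = 3.4205^0.32 ≈ 1.4822

y* = 1.48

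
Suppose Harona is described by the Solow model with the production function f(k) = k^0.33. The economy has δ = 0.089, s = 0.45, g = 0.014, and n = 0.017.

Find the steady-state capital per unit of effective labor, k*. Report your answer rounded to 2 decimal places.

In steady state, investment equals break-even investment: s·k^α = (n + g + δ)·k.
Dividing both sides by k: k^(1−α) = s / (n + g + δ).
k^0.67 = 0.45 / (0.017 + 0.014 + 0.089) = 0.45 / 0.120 = 3.7500
k* = 3.7500^(1/0.67) ≈ 7.1906

k* ≈ 7.19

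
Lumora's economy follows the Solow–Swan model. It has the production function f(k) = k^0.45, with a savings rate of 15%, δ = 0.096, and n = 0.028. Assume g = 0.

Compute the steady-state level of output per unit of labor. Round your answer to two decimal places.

At the steady state, Δk = 0, so s·k^α = (n + δ)·k.
Dividing both sides by k: k^(1−α) = s / (n + δ).
k^0.55 = 0.15 / (0.028 + 0.096) = 0.15 / 0.124 = 1.2097
k* = 1.2097^(1/0.55) ≈ 1.4136
y* = (k*)^α = 1.4136^0.45 ≈ 1.1685

y* = 1.17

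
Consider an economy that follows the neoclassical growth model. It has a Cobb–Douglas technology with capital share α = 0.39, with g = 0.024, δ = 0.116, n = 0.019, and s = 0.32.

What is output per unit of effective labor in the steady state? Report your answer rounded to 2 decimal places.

Steady state requires s·f(k) = (n + g + δ)·k, i.e. s·k^α = (n + g + δ)·k.
Rearranging, k^(1−α) = s / (n + g + δ).
k^0.61 = 0.32 / (0.019 + 0.024 + 0.116) = 0.32 / 0.159 = 2.0126
k* = 2.0126^(1/0.61) ≈ 3.1475
y* = (k*)^α = 3.1475^0.39 ≈ 1.5639

y* ≈ 1.56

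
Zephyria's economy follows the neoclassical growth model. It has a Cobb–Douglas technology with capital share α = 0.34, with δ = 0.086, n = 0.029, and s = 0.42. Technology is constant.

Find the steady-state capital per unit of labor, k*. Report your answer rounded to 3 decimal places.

k* = 7.118

Steady state requires s·f(k) = (n + δ)·k, i.e. s·k^α = (n + δ)·k.
Rearranging, k^(1−α) = s / (n + δ).
k^0.66 = 0.42 / (0.029 + 0.086) = 0.42 / 0.115 = 3.6522
k* = 3.6522^(1/0.66) ≈ 7.1180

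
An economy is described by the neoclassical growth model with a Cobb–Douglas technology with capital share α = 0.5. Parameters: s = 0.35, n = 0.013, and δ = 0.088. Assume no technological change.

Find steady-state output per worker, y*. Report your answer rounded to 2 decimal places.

y* ≈ 3.47

In steady state, investment equals break-even investment: s·k^α = (n + δ)·k.
Rearranging, k^(1−α) = s / (n + δ).
k^0.5 = 0.35 / (0.013 + 0.088) = 0.35 / 0.101 = 3.4653
k* = 3.4653^(1/0.5) ≈ 12.0083
y* = (k*)^α = 12.0083^0.5 ≈ 3.4653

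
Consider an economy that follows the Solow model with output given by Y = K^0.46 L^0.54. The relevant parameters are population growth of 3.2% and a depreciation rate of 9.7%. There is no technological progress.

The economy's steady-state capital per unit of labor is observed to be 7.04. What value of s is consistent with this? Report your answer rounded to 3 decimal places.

s ≈ 0.370

Steady state requires s·f(k) = (n + δ)·k, i.e. s·k^α = (n + δ)·k.
So s / (n + δ) = (k*)^(1−α) = 7.04^0.54 = 2.8687.
Therefore s = 2.8687 × (n + δ) = 2.8687 × 0.129 = 0.3701.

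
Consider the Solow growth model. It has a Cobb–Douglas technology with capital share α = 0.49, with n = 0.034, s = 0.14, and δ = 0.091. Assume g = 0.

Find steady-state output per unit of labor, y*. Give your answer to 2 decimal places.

In steady state, investment equals break-even investment: s·k^α = (n + δ)·k.
Rearranging, k^(1−α) = s / (n + δ).
k^0.51 = 0.14 / (0.034 + 0.091) = 0.14 / 0.125 = 1.1200
k* = 1.1200^(1/0.51) ≈ 1.2488
y* = (k*)^α = 1.2488^0.49 ≈ 1.1150

y* ≈ 1.12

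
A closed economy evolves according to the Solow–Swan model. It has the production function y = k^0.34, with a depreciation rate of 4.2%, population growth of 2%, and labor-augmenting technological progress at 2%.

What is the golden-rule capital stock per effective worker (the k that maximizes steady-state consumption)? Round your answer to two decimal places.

k_gold ≈ 8.63

The golden rule sets f'(k) = n + g + δ, i.e. α·k^(α−1) = n + g + δ.
So k^(1−α) = α / (n + g + δ) = 0.34 / 0.082 = 4.1463.
k_gold = 4.1463^(1/0.66) ≈ 8.6268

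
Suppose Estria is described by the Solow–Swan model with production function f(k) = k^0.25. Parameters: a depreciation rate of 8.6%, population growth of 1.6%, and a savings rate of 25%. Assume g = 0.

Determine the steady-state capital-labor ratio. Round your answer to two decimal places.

In steady state, investment equals break-even investment: s·k^α = (n + δ)·k.
Dividing both sides by k: k^(1−α) = s / (n + δ).
k^0.75 = 0.25 / (0.016 + 0.086) = 0.25 / 0.102 = 2.4510
k* = 2.4510^(1/0.75) ≈ 3.3046

k* ≈ 3.30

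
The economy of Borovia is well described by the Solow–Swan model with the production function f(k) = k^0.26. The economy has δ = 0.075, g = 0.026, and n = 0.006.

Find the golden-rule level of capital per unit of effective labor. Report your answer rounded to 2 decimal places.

The golden rule sets f'(k) = n + g + δ, i.e. α·k^(α−1) = n + g + δ.
So k^(1−α) = α / (n + g + δ) = 0.26 / 0.107 = 2.4299.
k_gold = 2.4299^(1/0.74) ≈ 3.3194

k_gold ≈ 3.32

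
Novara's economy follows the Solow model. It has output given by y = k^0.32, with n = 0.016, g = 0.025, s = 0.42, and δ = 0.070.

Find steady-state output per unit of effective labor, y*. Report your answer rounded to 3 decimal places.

y* ≈ 1.871

At the steady state, Δk = 0, so s·k^α = (n + g + δ)·k.
Dividing both sides by k: k^(1−α) = s / (n + g + δ).
k^0.68 = 0.42 / (0.016 + 0.025 + 0.070) = 0.42 / 0.111 = 3.7838
k* = 3.7838^(1/0.68) ≈ 7.0777
y* = (k*)^α = 7.0777^0.32 ≈ 1.8705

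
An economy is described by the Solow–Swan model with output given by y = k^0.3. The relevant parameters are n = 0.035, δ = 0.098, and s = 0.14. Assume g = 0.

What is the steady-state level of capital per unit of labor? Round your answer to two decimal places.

In steady state, investment equals break-even investment: s·k^α = (n + δ)·k.
Dividing both sides by k: k^(1−α) = s / (n + δ).
k^0.7 = 0.14 / (0.035 + 0.098) = 0.14 / 0.133 = 1.0526
k* = 1.0526^(1/0.7) ≈ 1.0760

k* = 1.08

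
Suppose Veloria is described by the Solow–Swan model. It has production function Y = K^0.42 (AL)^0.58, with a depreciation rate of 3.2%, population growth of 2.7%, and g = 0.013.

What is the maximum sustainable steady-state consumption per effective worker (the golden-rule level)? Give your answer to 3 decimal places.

At the golden rule, f'(k) = n + g + δ, so α·k^(α−1) = n + g + δ and k_gold = (α/(n + g + δ))^(1/(1−α)).
k_gold = (0.42/0.072)^(1/0.58) = 5.8333^1.7241 ≈ 20.9176
c_gold = f(k_gold) − (n + g + δ)·k_gold = 3.5860 − 0.072×20.9176 ≈ 2.0799

c_gold ≈ 2.080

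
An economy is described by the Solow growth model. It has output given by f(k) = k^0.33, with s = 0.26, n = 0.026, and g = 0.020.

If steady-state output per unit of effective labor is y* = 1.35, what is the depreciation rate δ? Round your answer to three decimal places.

Steady state requires s·f(k) = (n + g + δ)·k, i.e. s·k^α = (n + g + δ)·k.
Since y* = [s/(n + g + δ)]^(α/(1−α)), we have s/(n + g + δ) = (y*)^((1−α)/α) = 1.35^2.0303 = 1.8391.
Therefore n + g + δ = s / 1.8391 = 0.26 / 1.8391 = 0.1414, so δ = 0.1414 − 0.046 = 0.0954.

δ ≈ 0.095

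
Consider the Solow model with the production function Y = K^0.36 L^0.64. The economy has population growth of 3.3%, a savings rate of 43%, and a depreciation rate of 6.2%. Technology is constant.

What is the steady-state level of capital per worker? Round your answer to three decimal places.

Steady state requires s·f(k) = (n + δ)·k, i.e. s·k^α = (n + δ)·k.
Rearranging, k^(1−α) = s / (n + δ).
k^0.64 = 0.43 / (0.033 + 0.062) = 0.43 / 0.095 = 4.5263
k* = 4.5263^(1/0.64) ≈ 10.5828

k* = 10.583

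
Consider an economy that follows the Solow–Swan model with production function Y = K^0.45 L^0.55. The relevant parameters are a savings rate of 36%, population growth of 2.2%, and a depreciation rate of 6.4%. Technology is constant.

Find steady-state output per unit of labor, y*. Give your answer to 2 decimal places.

In steady state, investment equals break-even investment: s·k^α = (n + δ)·k.
Dividing both sides by k: k^(1−α) = s / (n + δ).
k^0.55 = 0.36 / (0.022 + 0.064) = 0.36 / 0.086 = 4.1860
k* = 4.1860^(1/0.55) ≈ 13.5065
y* = (k*)^α = 13.5065^0.45 ≈ 3.2266

y* = 3.23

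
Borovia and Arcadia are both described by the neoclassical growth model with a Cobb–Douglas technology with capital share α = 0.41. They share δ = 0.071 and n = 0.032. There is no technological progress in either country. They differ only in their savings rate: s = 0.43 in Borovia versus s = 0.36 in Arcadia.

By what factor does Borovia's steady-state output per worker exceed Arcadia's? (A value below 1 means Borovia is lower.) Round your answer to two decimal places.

Steady-state y* = [s/(n + δ)]^(α/(1−α)), so the ratio is [ (s_B/(n + δ)_B) / (s_A/(n + δ)_A) ]^0.6949.
s_B/(n + δ)_B = 0.43/0.103 = 4.1748; s_A/(n + δ)_A = 0.36/0.103 = 3.4951.
Ratio = (4.1748/3.4951)^0.6949 = 1.1945^0.6949 ≈ 1.1315

y*_B / y*_A ≈ 1.13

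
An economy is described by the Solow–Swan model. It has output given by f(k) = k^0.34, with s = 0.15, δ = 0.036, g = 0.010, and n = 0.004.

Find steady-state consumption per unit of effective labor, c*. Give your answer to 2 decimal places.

c* ≈ 1.50

Steady state requires s·f(k) = (n + g + δ)·k, i.e. s·k^α = (n + g + δ)·k.
Rearranging, k^(1−α) = s / (n + g + δ).
k^0.66 = 0.15 / (0.004 + 0.010 + 0.036) = 0.15 / 0.050 = 3.0000
k* = 3.0000^(1/0.66) ≈ 5.2834
y* = (k*)^α = 5.2834^0.34 ≈ 1.7611
c* = (1 − s)·y* = (1 − 0.15) × 1.7611 ≈ 1.4969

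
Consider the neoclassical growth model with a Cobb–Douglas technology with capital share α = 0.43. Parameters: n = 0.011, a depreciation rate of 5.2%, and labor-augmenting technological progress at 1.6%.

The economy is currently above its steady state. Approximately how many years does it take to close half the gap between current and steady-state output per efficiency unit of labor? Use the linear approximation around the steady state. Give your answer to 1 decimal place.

about 15.4 years

Near the steady state the convergence rate is λ = (1 − α)(n + g + δ).
λ = (1 − 0.43) × 0.079 = 0.57 × 0.079 = 0.04503
Half-life = ln 2 / λ = 0.6931 / 0.04503 ≈ 15.39 years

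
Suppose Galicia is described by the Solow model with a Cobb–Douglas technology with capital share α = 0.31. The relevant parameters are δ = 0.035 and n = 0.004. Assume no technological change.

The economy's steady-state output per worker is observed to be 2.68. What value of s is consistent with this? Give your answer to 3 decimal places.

s ≈ 0.350

In steady state, investment equals break-even investment: s·k^α = (n + δ)·k.
Since y* = [s/(n + δ)]^(α/(1−α)), we have s/(n + δ) = (y*)^((1−α)/α) = 2.68^2.2258 = 8.9731.
Therefore s = 8.9731 × (n + δ) = 8.9731 × 0.039 = 0.3500.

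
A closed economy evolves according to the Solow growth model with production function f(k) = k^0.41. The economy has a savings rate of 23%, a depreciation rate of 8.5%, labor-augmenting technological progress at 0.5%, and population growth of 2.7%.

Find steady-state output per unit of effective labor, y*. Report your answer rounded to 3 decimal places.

y* = 1.600

Steady state requires s·f(k) = (n + g + δ)·k, i.e. s·k^α = (n + g + δ)·k.
Rearranging, k^(1−α) = s / (n + g + δ).
k^0.59 = 0.23 / (0.027 + 0.005 + 0.085) = 0.23 / 0.117 = 1.9658
k* = 1.9658^(1/0.59) ≈ 3.1443
y* = (k*)^α = 3.1443^0.41 ≈ 1.5995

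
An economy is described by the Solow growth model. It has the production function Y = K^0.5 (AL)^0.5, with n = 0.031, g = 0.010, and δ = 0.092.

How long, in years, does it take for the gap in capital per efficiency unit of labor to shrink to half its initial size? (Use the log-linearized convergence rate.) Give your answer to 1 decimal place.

about 10.4 years

Near the steady state the convergence rate is λ = (1 − α)(n + g + δ).
λ = (1 − 0.5) × 0.133 = 0.5 × 0.133 = 0.0665
Half-life = ln 2 / λ = 0.6931 / 0.0665 ≈ 10.42 years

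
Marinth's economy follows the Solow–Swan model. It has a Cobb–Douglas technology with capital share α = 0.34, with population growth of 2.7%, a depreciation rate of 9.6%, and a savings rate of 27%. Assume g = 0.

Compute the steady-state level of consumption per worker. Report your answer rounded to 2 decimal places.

c* = 1.09

In steady state, investment equals break-even investment: s·k^α = (n + δ)·k.
Dividing both sides by k: k^(1−α) = s / (n + δ).
k^0.66 = 0.27 / (0.027 + 0.096) = 0.27 / 0.123 = 2.1951
k* = 2.1951^(1/0.66) ≈ 3.2912
y* = (k*)^α = 3.2912^0.34 ≈ 1.4993
c* = (1 − s)·y* = (1 − 0.27) × 1.4993 ≈ 1.0945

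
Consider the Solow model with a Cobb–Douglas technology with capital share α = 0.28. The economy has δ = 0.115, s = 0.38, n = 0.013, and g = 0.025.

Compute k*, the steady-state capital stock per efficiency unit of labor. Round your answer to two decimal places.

k* ≈ 3.54

Steady state requires s·f(k) = (n + g + δ)·k, i.e. s·k^α = (n + g + δ)·k.
Rearranging, k^(1−α) = s / (n + g + δ).
k^0.72 = 0.38 / (0.013 + 0.025 + 0.115) = 0.38 / 0.153 = 2.4837
k* = 2.4837^(1/0.72) ≈ 3.5379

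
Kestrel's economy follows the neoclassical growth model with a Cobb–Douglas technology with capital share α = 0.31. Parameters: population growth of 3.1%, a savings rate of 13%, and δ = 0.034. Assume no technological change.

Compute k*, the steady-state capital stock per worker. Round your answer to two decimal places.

At the steady state, Δk = 0, so s·k^α = (n + δ)·k.
Rearranging, k^(1−α) = s / (n + δ).
k^0.69 = 0.13 / (0.031 + 0.034) = 0.13 / 0.065 = 2.0000
k* = 2.0000^(1/0.69) ≈ 2.7307

k* = 2.73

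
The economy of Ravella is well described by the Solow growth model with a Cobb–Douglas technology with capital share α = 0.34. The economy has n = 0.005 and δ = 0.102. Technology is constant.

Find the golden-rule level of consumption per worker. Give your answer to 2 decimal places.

c_gold ≈ 1.20

At the golden rule, f'(k) = n + δ, so α·k^(α−1) = n + δ and k_gold = (α/(n + δ))^(1/(1−α)).
k_gold = (0.34/0.107)^(1/0.66) = 3.1776^1.5152 ≈ 5.7648
c_gold = f(k_gold) − (n + δ)·k_gold = 1.8141 − 0.107×5.7648 ≈ 1.1973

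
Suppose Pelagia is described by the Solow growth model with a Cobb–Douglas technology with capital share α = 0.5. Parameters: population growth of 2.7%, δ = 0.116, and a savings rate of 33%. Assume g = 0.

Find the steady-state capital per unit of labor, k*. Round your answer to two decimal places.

k* ≈ 5.33

In steady state, investment equals break-even investment: s·k^α = (n + δ)·k.
Dividing both sides by k: k^(1−α) = s / (n + δ).
k^0.5 = 0.33 / (0.027 + 0.116) = 0.33 / 0.143 = 2.3077
k* = 2.3077^(1/0.5) ≈ 5.3255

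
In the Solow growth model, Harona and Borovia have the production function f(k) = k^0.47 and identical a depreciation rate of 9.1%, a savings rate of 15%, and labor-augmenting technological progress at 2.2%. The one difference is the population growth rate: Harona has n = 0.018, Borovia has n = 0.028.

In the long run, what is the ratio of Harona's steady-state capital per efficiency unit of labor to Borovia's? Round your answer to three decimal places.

ratio ≈ 1.149

Steady-state k* = [s/(n + g + δ)]^(1/(1−α)), so the ratio is [ (s_H/(n + g + δ)_H) / (s_B/(n + g + δ)_B) ]^1.8868.
s_H/(n + g + δ)_H = 0.15/0.131 = 1.1450; s_B/(n + g + δ)_B = 0.15/0.141 = 1.0638.
Ratio = (1.1450/1.0638)^1.8868 = 1.0763^1.8868 ≈ 1.1488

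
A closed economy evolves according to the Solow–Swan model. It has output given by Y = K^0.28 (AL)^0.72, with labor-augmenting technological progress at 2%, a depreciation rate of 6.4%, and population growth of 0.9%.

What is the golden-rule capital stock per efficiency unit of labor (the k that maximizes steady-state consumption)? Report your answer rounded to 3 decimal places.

The golden rule sets f'(k) = n + g + δ, i.e. α·k^(α−1) = n + g + δ.
So k^(1−α) = α / (n + g + δ) = 0.28 / 0.093 = 3.0108.
k_gold = 3.0108^(1/0.72) ≈ 4.6221

k_gold ≈ 4.622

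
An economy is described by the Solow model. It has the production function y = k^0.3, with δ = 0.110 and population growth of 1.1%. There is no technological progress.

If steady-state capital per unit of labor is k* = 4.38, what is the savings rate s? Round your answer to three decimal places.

s ≈ 0.340

In steady state, investment equals break-even investment: s·k^α = (n + δ)·k.
So s / (n + δ) = (k*)^(1−α) = 4.38^0.7 = 2.8121.
Therefore s = 2.8121 × (n + δ) = 2.8121 × 0.121 = 0.3403.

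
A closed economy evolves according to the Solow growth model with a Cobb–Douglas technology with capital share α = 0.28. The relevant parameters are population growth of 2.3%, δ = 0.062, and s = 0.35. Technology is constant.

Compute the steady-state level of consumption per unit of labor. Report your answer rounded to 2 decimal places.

c* = 1.13

In steady state, investment equals break-even investment: s·k^α = (n + δ)·k.
Dividing both sides by k: k^(1−α) = s / (n + δ).
k^0.72 = 0.35 / (0.023 + 0.062) = 0.35 / 0.085 = 4.1176
k* = 4.1176^(1/0.72) ≈ 7.1396
y* = (k*)^α = 7.1396^0.28 ≈ 1.7339
c* = (1 − s)·y* = (1 − 0.35) × 1.7339 ≈ 1.1270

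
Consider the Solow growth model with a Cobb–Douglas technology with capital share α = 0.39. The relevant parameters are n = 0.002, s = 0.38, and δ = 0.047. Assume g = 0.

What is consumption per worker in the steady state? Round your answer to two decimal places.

c* ≈ 2.30

In steady state, investment equals break-even investment: s·k^α = (n + δ)·k.
Dividing both sides by k: k^(1−α) = s / (n + δ).
k^0.61 = 0.38 / (0.002 + 0.047) = 0.38 / 0.049 = 7.7551
k* = 7.7551^(1/0.61) ≈ 28.7303
y* = (k*)^α = 28.7303^0.39 ≈ 3.7047
c* = (1 − s)·y* = (1 − 0.38) × 3.7047 ≈ 2.2969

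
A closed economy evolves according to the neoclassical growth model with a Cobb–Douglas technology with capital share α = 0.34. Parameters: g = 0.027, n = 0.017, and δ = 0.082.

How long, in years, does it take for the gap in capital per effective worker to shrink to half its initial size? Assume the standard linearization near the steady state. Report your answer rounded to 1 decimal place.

about 8.3 years

Near the steady state the convergence rate is λ = (1 − α)(n + g + δ).
λ = (1 − 0.34) × 0.126 = 0.66 × 0.126 = 0.08316
Half-life = ln 2 / λ = 0.6931 / 0.08316 ≈ 8.33 years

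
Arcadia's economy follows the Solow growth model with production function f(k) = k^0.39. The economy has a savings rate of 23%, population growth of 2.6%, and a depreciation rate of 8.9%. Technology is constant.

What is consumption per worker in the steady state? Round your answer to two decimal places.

Steady state requires s·f(k) = (n + δ)·k, i.e. s·k^α = (n + δ)·k.
Dividing both sides by k: k^(1−α) = s / (n + δ).
k^0.61 = 0.23 / (0.026 + 0.089) = 0.23 / 0.115 = 2.0000
k* = 2.0000^(1/0.61) ≈ 3.1152
y* = (k*)^α = 3.1152^0.39 ≈ 1.5576
c* = (1 − s)·y* = (1 − 0.23) × 1.5576 ≈ 1.1994

c* ≈ 1.20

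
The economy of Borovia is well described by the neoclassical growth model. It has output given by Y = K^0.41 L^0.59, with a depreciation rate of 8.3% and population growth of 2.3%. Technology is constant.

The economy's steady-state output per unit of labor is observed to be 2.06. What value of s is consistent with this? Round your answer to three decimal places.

s ≈ 0.300

In steady state, investment equals break-even investment: s·k^α = (n + δ)·k.
Since y* = [s/(n + δ)]^(α/(1−α)), we have s/(n + δ) = (y*)^((1−α)/α) = 2.06^1.439 = 2.8291.
Therefore s = 2.8291 × (n + δ) = 2.8291 × 0.106 = 0.2999.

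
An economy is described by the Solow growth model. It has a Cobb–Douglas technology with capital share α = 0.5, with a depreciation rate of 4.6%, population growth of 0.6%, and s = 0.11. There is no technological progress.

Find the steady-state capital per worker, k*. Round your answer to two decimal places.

In steady state, investment equals break-even investment: s·k^α = (n + δ)·k.
Rearranging, k^(1−α) = s / (n + δ).
k^0.5 = 0.11 / (0.006 + 0.046) = 0.11 / 0.052 = 2.1154
k* = 2.1154^(1/0.5) ≈ 4.4749

k* ≈ 4.47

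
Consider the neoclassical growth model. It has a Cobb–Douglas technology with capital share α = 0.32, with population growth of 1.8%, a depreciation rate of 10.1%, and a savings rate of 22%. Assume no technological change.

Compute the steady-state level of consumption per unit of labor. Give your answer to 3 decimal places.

In steady state, investment equals break-even investment: s·k^α = (n + δ)·k.
Rearranging, k^(1−α) = s / (n + δ).
k^0.68 = 0.22 / (0.018 + 0.101) = 0.22 / 0.119 = 1.8487
k* = 1.8487^(1/0.68) ≈ 2.4686
y* = (k*)^α = 2.4686^0.32 ≈ 1.3353
c* = (1 − s)·y* = (1 − 0.22) × 1.3353 ≈ 1.0415

c* = 1.042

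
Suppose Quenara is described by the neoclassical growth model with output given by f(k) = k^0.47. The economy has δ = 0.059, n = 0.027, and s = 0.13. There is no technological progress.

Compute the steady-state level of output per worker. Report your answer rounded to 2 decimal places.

y* = 1.44

Steady state requires s·f(k) = (n + δ)·k, i.e. s·k^α = (n + δ)·k.
Dividing both sides by k: k^(1−α) = s / (n + δ).
k^0.53 = 0.13 / (0.027 + 0.059) = 0.13 / 0.086 = 1.5116
k* = 1.5116^(1/0.53) ≈ 2.1805
y* = (k*)^α = 2.1805^0.47 ≈ 1.4425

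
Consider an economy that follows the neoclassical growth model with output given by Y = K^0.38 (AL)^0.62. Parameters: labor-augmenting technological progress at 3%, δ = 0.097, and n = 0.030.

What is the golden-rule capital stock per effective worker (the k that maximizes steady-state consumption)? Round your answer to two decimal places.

k_gold ≈ 4.16

The golden rule sets f'(k) = n + g + δ, i.e. α·k^(α−1) = n + g + δ.
So k^(1−α) = α / (n + g + δ) = 0.38 / 0.157 = 2.4204.
k_gold = 2.4204^(1/0.62) ≈ 4.1608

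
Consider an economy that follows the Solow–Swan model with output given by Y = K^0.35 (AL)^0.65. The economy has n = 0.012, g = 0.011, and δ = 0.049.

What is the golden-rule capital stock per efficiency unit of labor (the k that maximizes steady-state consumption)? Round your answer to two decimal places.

The golden rule sets f'(k) = n + g + δ, i.e. α·k^(α−1) = n + g + δ.
So k^(1−α) = α / (n + g + δ) = 0.35 / 0.072 = 4.8611.
k_gold = 4.8611^(1/0.65) ≈ 11.3898

k_gold ≈ 11.39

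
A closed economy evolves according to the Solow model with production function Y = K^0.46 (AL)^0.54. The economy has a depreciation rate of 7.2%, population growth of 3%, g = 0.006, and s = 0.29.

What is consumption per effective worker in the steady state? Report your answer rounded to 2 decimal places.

c* ≈ 1.65

In steady state, investment equals break-even investment: s·k^α = (n + g + δ)·k.
Rearranging, k^(1−α) = s / (n + g + δ).
k^0.54 = 0.29 / (0.030 + 0.006 + 0.072) = 0.29 / 0.108 = 2.6852
k* = 2.6852^(1/0.54) ≈ 6.2288
y* = (k*)^α = 6.2288^0.46 ≈ 2.3197
c* = (1 − s)·y* = (1 − 0.29) × 2.3197 ≈ 1.6470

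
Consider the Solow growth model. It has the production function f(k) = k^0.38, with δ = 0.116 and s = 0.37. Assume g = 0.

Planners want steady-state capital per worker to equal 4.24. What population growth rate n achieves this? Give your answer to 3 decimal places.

Steady state requires s·f(k) = (n + δ)·k, i.e. s·k^α = (n + δ)·k.
So s / (n + δ) = (k*)^(1−α) = 4.24^0.62 = 2.4489.
Therefore n + δ = s / 2.4489 = 0.37 / 2.4489 = 0.1511, so n = 0.1511 − 0.116 = 0.0351.

n ≈ 0.035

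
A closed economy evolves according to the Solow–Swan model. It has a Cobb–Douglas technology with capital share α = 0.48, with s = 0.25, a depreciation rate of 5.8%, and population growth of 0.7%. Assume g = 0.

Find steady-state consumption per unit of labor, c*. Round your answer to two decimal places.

At the steady state, Δk = 0, so s·k^α = (n + δ)·k.
Dividing both sides by k: k^(1−α) = s / (n + δ).
k^0.52 = 0.25 / (0.007 + 0.058) = 0.25 / 0.065 = 3.8462
k* = 3.8462^(1/0.52) ≈ 13.3371
y* = (k*)^α = 13.3371^0.48 ≈ 3.4676
c* = (1 − s)·y* = (1 − 0.25) × 3.4676 ≈ 2.6007

c* = 2.60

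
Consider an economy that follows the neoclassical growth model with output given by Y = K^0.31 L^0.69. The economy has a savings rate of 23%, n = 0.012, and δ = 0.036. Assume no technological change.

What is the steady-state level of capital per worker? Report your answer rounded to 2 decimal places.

k* = 9.69

In steady state, investment equals break-even investment: s·k^α = (n + δ)·k.
Dividing both sides by k: k^(1−α) = s / (n + δ).
k^0.69 = 0.23 / (0.012 + 0.036) = 0.23 / 0.048 = 4.7917
k* = 4.7917^(1/0.69) ≈ 9.6876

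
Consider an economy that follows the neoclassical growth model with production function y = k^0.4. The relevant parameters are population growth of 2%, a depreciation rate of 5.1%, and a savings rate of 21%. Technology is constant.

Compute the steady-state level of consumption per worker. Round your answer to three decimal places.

Steady state requires s·f(k) = (n + δ)·k, i.e. s·k^α = (n + δ)·k.
Dividing both sides by k: k^(1−α) = s / (n + δ).
k^0.6 = 0.21 / (0.020 + 0.051) = 0.21 / 0.071 = 2.9577
k* = 2.9577^(1/0.6) ≈ 6.0943
y* = (k*)^α = 6.0943^0.4 ≈ 2.0605
c* = (1 − s)·y* = (1 − 0.21) × 2.0605 ≈ 1.6278

c* ≈ 1.628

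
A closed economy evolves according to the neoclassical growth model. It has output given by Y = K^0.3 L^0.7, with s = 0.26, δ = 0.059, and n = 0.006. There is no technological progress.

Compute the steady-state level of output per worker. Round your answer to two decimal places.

y* ≈ 1.81

At the steady state, Δk = 0, so s·k^α = (n + δ)·k.
Rearranging, k^(1−α) = s / (n + δ).
k^0.7 = 0.26 / (0.006 + 0.059) = 0.26 / 0.065 = 4.0000
k* = 4.0000^(1/0.7) ≈ 7.2458
y* = (k*)^α = 7.2458^0.3 ≈ 1.8114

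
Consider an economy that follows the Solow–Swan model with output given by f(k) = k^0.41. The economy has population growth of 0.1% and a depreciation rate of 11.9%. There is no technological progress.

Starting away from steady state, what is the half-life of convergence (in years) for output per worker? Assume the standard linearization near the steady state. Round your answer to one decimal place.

Near the steady state the convergence rate is λ = (1 − α)(n + δ).
λ = (1 − 0.41) × 0.120 = 0.59 × 0.120 = 0.0708
Half-life = ln 2 / λ = 0.6931 / 0.0708 ≈ 9.79 years

about 9.8 years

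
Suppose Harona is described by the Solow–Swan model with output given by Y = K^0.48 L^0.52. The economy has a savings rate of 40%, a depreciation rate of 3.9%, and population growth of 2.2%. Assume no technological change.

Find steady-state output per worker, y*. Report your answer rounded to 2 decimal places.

In steady state, investment equals break-even investment: s·k^α = (n + δ)·k.
Rearranging, k^(1−α) = s / (n + δ).
k^0.52 = 0.40 / (0.022 + 0.039) = 0.40 / 0.061 = 6.5574
k* = 6.5574^(1/0.52) ≈ 37.2081
y* = (k*)^α = 37.2081^0.48 ≈ 5.6742

y* = 5.67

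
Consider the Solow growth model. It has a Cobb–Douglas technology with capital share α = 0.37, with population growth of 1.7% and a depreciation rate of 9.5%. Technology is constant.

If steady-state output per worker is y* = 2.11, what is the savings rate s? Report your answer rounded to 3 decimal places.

s ≈ 0.399

In steady state, investment equals break-even investment: s·k^α = (n + δ)·k.
Since y* = [s/(n + δ)]^(α/(1−α)), we have s/(n + δ) = (y*)^((1−α)/α) = 2.11^1.7027 = 3.5658.
Therefore s = 3.5658 × (n + δ) = 3.5658 × 0.112 = 0.3994.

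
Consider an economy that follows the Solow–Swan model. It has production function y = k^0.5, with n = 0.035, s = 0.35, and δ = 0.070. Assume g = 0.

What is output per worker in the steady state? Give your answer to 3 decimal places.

y* ≈ 3.333

Steady state requires s·f(k) = (n + δ)·k, i.e. s·k^α = (n + δ)·k.
Rearranging, k^(1−α) = s / (n + δ).
k^0.5 = 0.35 / (0.035 + 0.070) = 0.35 / 0.105 = 3.3333
k* = 3.3333^(1/0.5) ≈ 11.1109
y* = (k*)^α = 11.1109^0.5 ≈ 3.3333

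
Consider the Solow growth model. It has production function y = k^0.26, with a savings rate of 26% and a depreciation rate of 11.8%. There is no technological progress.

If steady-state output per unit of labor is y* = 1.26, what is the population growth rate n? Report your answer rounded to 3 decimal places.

n ≈ 0.017

At the steady state, Δk = 0, so s·k^α = (n + δ)·k.
Since y* = [s/(n + δ)]^(α/(1−α)), we have s/(n + δ) = (y*)^((1−α)/α) = 1.26^2.8462 = 1.9305.
Therefore n + δ = s / 1.9305 = 0.26 / 1.9305 = 0.1347, so n = 0.1347 − 0.118 = 0.0167.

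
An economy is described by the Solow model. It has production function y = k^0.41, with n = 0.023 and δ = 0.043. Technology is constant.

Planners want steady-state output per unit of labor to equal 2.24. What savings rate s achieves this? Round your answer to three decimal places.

s ≈ 0.211

In steady state, investment equals break-even investment: s·k^α = (n + δ)·k.
Since y* = [s/(n + δ)]^(α/(1−α)), we have s/(n + δ) = (y*)^((1−α)/α) = 2.24^1.439 = 3.1916.
Therefore s = 3.1916 × (n + δ) = 3.1916 × 0.066 = 0.2106.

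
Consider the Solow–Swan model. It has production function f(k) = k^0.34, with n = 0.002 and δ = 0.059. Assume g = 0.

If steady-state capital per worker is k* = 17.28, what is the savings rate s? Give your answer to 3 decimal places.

s ≈ 0.400

Steady state requires s·f(k) = (n + δ)·k, i.e. s·k^α = (n + δ)·k.
So s / (n + δ) = (k*)^(1−α) = 17.28^0.66 = 6.5581.
Therefore s = 6.5581 × (n + δ) = 6.5581 × 0.061 = 0.4000.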